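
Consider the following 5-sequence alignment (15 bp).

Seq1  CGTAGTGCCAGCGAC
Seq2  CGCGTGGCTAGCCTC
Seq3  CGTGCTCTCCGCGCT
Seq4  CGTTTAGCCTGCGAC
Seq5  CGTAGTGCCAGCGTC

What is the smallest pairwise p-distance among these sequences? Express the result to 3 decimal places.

0.067

Pairwise Hamming distances:
  Seq1 vs Seq2: 7
  Seq1 vs Seq3: 7
  Seq1 vs Seq4: 4
  Seq1 vs Seq5: 1
  Seq2 vs Seq3: 10
  Seq2 vs Seq4: 7
  Seq2 vs Seq5: 6
  Seq3 vs Seq4: 8
  Seq3 vs Seq5: 7
  Seq4 vs Seq5: 5
The smallest is 1 mismatch, between Seq1 and Seq5; p = 1/15 = 0.067.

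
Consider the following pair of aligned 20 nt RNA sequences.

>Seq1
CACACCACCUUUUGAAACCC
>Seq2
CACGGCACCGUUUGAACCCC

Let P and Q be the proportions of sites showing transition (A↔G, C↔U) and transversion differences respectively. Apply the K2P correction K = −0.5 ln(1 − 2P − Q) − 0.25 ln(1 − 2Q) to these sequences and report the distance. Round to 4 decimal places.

0.2330

Differing sites — 4:A/G (Ti); 5:C/G (Tv); 10:U/G (Tv); 17:A/C (Tv).
Of the 4 differences, 1 transition and 3 transversions over 20 sites: P = 1/20 = 0.050000, Q = 3/20 = 0.150000.
d = −0.5·ln(0.750000) − 0.25·ln(0.700000) = −0.5·(-0.287682) − 0.25·(-0.356675) = 0.2330.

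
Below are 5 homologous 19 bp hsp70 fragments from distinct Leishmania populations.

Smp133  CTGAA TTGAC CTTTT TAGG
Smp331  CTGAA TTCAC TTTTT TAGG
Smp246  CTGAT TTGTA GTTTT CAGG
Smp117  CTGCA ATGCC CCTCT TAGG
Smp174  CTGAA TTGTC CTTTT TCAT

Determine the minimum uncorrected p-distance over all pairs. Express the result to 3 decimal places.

Pairwise Hamming distances:
  Smp133 vs Smp331: 2
  Smp133 vs Smp246: 5
  Smp133 vs Smp117: 5
  Smp133 vs Smp174: 4
  Smp331 vs Smp246: 6
  Smp331 vs Smp117: 7
  Smp331 vs Smp174: 6
  Smp246 vs Smp117: 9
  Smp246 vs Smp174: 7
  Smp117 vs Smp174: 8
The smallest is 2 mismatches, between Smp133 and Smp331; p = 2/19 = 0.105.

0.105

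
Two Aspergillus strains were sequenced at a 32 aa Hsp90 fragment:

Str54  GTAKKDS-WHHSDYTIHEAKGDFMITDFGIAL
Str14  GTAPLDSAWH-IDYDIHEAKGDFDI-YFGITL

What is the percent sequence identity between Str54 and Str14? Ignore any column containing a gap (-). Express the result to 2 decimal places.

Excluding the 3 gap columns leaves 29 comparable sites.
Mismatches occur at site 4 (K↔P), site 5 (K↔L), site 12 (S↔I), site 15 (T↔D), site 24 (M↔D), site 27 (D↔Y), site 31 (A↔T).
22 of the 29 comparable sites match, so the percent identity is 22/29 × 100 = 75.86%.

75.86%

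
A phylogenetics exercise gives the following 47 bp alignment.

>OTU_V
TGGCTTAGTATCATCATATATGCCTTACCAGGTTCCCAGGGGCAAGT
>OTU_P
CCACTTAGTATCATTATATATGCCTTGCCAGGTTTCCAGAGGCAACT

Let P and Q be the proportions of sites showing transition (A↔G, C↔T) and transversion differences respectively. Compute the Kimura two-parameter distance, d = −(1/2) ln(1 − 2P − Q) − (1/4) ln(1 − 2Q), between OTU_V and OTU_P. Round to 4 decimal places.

Differing sites — 1:T/C (Ti); 2:G/C (Tv); 3:G/A (Ti); 15:C/T (Ti); 27:A/G (Ti); 35:C/T (Ti); 40:G/A (Ti); 46:G/C (Tv).
Of the 8 differences, 6 transitions and 2 transversions over 47 sites: P = 6/47 = 0.127660, Q = 2/47 = 0.042553.
d = −0.5·ln(0.702127) − 0.25·ln(0.914894) = −0.5·(-0.353641) − 0.25·(-0.088947) = 0.1991.

0.1991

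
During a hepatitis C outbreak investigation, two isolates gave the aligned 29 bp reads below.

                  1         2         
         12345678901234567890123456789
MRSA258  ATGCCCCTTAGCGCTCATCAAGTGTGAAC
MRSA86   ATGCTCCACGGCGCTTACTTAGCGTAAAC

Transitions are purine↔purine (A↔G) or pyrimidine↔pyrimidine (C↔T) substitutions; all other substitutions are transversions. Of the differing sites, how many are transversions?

Differing sites — 5:C/T (Ti); 8:T/A (Tv); 9:T/C (Ti); 10:A/G (Ti); 16:C/T (Ti); 18:T/C (Ti); 19:C/T (Ti); 20:A/T (Tv); 23:T/C (Ti); 26:G/A (Ti).
Of the 10 differences, 8 transitions and 2 transversions, so the answer is 2.

2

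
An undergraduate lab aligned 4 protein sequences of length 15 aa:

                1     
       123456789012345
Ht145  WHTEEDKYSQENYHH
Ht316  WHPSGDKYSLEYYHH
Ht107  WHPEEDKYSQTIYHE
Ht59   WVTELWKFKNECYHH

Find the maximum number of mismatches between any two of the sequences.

Pairwise Hamming distances:
  Ht145 vs Ht316: 5
  Ht145 vs Ht107: 4
  Ht145 vs Ht59: 7
  Ht316 vs Ht107: 6
  Ht316 vs Ht59: 9
  Ht107 vs Ht59: 10
The largest is 10, between Ht107 and Ht59.

10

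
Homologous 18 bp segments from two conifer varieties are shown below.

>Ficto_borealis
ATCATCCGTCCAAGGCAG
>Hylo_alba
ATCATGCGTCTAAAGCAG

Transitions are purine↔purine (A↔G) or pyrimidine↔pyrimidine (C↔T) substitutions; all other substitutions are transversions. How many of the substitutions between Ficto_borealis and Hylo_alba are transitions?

2

Mismatches occur at site 6 (C/G, transversion), site 11 (C/T, transition), site 14 (G/A, transition).
Of the 3 differences, 2 transitions and 1 transversion, so the answer is 2.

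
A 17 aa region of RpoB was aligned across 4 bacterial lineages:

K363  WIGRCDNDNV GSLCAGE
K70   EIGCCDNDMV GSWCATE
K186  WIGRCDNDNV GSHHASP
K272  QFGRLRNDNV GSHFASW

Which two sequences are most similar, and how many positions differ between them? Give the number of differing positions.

Pairwise Hamming distances:
  K363 vs K70: 5
  K363 vs K186: 4
  K363 vs K272: 8
  K70 vs K186: 7
  K70 vs K272: 10
  K186 vs K272: 6
The smallest is 4, between K363 and K186.

4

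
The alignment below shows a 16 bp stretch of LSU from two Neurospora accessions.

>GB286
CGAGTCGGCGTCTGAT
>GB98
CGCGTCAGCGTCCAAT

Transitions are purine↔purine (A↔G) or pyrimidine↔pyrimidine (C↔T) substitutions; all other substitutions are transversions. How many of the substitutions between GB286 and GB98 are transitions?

Differing sites — 3:A/C (Tv); 7:G/A (Ti); 13:T/C (Ti); 14:G/A (Ti).
Of the 4 differences, 3 transitions and 1 transversion, so the answer is 3.

3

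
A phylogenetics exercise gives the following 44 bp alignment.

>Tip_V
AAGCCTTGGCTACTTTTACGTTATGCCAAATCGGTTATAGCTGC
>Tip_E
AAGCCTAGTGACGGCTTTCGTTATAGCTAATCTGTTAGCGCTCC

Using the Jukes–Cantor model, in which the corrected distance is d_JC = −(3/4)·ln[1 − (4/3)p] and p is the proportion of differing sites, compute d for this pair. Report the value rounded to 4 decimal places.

0.4975

Differing sites — 7:T/A; 9:G/T; 10:C/G; 11:T/A; 12:A/C; 13:C/G; 14:T/G; 15:T/C; 18:A/T; 25:G/A; 26:C/G; 28:A/T; 33:G/T; 38:T/G; 39:A/C; 43:G/C.
p = 16/44 = 0.363636.
d = −0.75 · ln(1 − (4/3)·0.363636) = −0.75 · ln(0.515152) = −0.75 · (-0.663293) = 0.4975.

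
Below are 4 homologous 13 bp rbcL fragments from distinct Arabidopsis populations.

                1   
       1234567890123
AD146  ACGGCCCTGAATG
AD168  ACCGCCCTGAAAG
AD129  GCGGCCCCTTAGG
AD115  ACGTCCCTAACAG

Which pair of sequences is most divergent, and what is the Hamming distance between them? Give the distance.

Pairwise Hamming distances:
  AD146 vs AD168: 2
  AD146 vs AD129: 5
  AD146 vs AD115: 4
  AD168 vs AD129: 6
  AD168 vs AD115: 4
  AD129 vs AD115: 7
The largest is 7, between AD129 and AD115.

7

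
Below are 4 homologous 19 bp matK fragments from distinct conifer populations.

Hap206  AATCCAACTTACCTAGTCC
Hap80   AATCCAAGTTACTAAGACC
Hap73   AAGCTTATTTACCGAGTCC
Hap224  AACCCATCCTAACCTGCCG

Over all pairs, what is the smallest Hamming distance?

4

Pairwise Hamming distances:
  Hap206 vs Hap80: 4
  Hap206 vs Hap73: 5
  Hap206 vs Hap224: 8
  Hap80 vs Hap73: 7
  Hap80 vs Hap224: 10
  Hap73 vs Hap224: 11
The smallest is 4, between Hap206 and Hap80.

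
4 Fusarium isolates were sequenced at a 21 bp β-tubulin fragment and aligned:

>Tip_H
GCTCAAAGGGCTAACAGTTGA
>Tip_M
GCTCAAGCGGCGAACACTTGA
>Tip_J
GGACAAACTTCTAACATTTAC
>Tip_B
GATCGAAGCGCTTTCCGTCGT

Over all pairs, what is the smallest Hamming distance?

Pairwise Hamming distances:
  Tip_H vs Tip_M: 4
  Tip_H vs Tip_J: 8
  Tip_H vs Tip_B: 8
  Tip_M vs Tip_J: 9
  Tip_M vs Tip_B: 12
  Tip_J vs Tip_B: 13
The smallest is 4, between Tip_H and Tip_M.

4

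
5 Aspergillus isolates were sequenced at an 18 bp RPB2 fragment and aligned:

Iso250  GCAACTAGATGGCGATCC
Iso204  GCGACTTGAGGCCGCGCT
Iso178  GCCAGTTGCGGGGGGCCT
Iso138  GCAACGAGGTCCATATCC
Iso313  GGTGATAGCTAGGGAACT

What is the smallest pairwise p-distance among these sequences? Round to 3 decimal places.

Pairwise Hamming distances:
  Iso250 vs Iso204: 7
  Iso250 vs Iso178: 9
  Iso250 vs Iso138: 6
  Iso250 vs Iso313: 9
  Iso204 vs Iso178: 7
  Iso204 vs Iso138: 11
  Iso204 vs Iso313: 12
  Iso178 vs Iso138: 13
  Iso178 vs Iso313: 9
  Iso138 vs Iso313: 12
The smallest is 6 mismatches, between Iso250 and Iso138; p = 6/18 = 0.333.

0.333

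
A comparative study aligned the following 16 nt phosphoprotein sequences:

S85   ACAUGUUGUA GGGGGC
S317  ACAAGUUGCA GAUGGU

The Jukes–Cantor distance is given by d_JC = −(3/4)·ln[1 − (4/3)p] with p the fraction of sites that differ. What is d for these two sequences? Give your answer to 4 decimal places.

0.4042

Mismatches occur at site 4 (U/A), site 9 (U/C), site 12 (G/A), site 13 (G/U), site 16 (C/U).
p = 5/16 = 0.312500.
d = −0.75 · ln(1 − (4/3)·0.312500) = −0.75 · ln(0.583333) = −0.75 · (-0.538997) = 0.4042.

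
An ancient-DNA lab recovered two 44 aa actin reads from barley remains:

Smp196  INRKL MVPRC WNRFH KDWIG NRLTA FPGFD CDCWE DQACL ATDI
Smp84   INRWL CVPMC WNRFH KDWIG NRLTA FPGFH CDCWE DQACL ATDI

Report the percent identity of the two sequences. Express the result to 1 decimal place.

Mismatches occur at site 4 (K↔W), site 6 (M↔C), site 9 (R↔M), site 30 (D↔H).
40 of the 44 sites match, so the percent identity is 40/44 × 100 = 90.9%.

90.9%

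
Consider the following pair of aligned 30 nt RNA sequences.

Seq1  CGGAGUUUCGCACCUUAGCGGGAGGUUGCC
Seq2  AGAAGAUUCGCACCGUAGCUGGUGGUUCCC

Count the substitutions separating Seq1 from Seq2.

Differing sites — 1:C/A; 3:G/A; 6:U/A; 15:U/G; 20:G/U; 23:A/U; 28:G/C.
That gives 7 mismatches out of 30 aligned sites, so the Hamming distance is 7.

7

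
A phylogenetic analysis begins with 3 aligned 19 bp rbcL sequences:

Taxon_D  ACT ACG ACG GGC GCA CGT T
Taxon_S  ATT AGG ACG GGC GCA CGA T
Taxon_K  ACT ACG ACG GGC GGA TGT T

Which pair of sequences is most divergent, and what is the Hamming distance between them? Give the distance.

Pairwise Hamming distances:
  Taxon_D vs Taxon_S: 3
  Taxon_D vs Taxon_K: 2
  Taxon_S vs Taxon_K: 5
The largest is 5, between Taxon_S and Taxon_K.

5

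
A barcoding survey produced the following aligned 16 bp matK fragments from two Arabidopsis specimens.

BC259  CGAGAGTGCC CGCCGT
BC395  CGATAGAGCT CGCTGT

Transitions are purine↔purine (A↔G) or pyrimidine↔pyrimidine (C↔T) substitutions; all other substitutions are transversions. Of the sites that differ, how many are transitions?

2

Mismatches occur at site 4 (G→T, transversion), site 7 (T→A, transversion), site 10 (C→T, transition), site 14 (C→T, transition).
Of the 4 differences, 2 transitions and 2 transversions, so the answer is 2.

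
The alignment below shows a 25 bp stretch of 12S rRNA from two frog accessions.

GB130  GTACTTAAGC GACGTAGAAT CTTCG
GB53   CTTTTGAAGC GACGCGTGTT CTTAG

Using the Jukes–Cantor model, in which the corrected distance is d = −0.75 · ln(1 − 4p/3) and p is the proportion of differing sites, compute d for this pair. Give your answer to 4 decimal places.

0.5716

The sequences differ at positions 1 (G/C), 3 (A/T), 4 (C/T), 6 (T/G), 15 (T/C), 16 (A/G), 17 (G/T), 18 (A/G), 19 (A/T), 24 (C/A).
p = 10/25 = 0.400000.
d = −0.75 · ln(1 − (4/3)·0.400000) = −0.75 · ln(0.466667) = −0.75 · (-0.762139) = 0.5716.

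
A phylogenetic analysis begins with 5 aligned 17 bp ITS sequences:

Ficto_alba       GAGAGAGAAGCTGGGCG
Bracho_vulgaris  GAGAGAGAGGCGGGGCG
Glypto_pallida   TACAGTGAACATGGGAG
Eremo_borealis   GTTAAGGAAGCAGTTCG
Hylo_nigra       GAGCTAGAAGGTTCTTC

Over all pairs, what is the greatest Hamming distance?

12

Pairwise Hamming distances:
  Ficto_alba vs Bracho_vulgaris: 2
  Ficto_alba vs Glypto_pallida: 6
  Ficto_alba vs Eremo_borealis: 7
  Ficto_alba vs Hylo_nigra: 8
  Bracho_vulgaris vs Glypto_pallida: 8
  Bracho_vulgaris vs Eremo_borealis: 8
  Bracho_vulgaris vs Hylo_nigra: 10
  Glypto_pallida vs Eremo_borealis: 11
  Glypto_pallida vs Hylo_nigra: 12
  Eremo_borealis vs Hylo_nigra: 11
The largest is 12, between Glypto_pallida and Hylo_nigra.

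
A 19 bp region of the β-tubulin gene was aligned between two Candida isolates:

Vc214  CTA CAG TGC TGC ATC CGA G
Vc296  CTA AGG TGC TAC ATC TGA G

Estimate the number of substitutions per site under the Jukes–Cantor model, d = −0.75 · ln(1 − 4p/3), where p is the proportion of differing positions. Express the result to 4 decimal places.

0.2471

The sequences differ at positions 4 (C/A), 5 (A/G), 11 (G/A), 16 (C/T).
p = 4/19 = 0.210526.
d = −0.75 · ln(1 − (4/3)·0.210526) = −0.75 · ln(0.719299) = −0.75 · (-0.329478) = 0.2471.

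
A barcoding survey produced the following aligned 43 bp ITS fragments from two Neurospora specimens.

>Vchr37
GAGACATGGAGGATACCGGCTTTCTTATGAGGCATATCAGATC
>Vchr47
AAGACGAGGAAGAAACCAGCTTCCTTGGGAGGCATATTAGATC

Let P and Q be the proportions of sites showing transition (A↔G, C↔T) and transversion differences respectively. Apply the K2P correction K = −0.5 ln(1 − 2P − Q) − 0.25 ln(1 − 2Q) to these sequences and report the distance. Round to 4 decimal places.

0.2891

Mismatches occur at site 1 (G→A, transition), site 6 (A→G, transition), site 7 (T→A, transversion), site 11 (G→A, transition), site 14 (T→A, transversion), site 18 (G→A, transition), site 23 (T→C, transition), site 27 (A→G, transition), site 28 (T→G, transversion), site 38 (C→T, transition).
Of the 10 differences, 7 transitions and 3 transversions over 43 sites: P = 7/43 = 0.162791, Q = 3/43 = 0.069767.
d = −0.5·ln(0.604651) − 0.25·ln(0.860466) = −0.5·(-0.503104) − 0.25·(-0.150281) = 0.2891.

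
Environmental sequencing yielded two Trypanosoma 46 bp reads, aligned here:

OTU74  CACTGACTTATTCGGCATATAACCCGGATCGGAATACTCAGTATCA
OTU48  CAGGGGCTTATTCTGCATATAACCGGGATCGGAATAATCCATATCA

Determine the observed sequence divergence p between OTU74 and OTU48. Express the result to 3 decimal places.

0.174

Mismatches occur at site 3 (C↔G), site 4 (T↔G), site 6 (A↔G), site 14 (G↔T), site 25 (C↔G), site 37 (C↔A), site 40 (A↔C), site 41 (G↔A).
There are 8 differences over 46 sites, so p = 8/46 = 0.174.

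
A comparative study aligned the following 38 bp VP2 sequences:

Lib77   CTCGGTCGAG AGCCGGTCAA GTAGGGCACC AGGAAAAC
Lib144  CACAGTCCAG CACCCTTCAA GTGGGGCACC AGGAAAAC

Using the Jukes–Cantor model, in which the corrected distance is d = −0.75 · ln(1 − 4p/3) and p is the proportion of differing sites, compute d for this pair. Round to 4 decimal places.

0.2471

Differing sites — 2:T/A; 4:G/A; 8:G/C; 11:A/C; 12:G/A; 15:G/C; 16:G/T; 23:A/G.
p = 8/38 = 0.210526.
d = −0.75 · ln(1 − (4/3)·0.210526) = −0.75 · ln(0.719299) = −0.75 · (-0.329478) = 0.2471.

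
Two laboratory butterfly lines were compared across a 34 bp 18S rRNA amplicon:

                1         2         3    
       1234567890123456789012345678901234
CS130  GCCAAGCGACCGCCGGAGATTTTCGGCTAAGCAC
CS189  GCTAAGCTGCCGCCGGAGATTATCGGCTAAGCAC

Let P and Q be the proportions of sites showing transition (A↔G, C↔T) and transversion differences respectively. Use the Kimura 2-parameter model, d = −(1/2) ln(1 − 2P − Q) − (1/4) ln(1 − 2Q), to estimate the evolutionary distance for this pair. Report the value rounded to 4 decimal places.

Differing sites — 3:C/T (Ti); 8:G/T (Tv); 9:A/G (Ti); 22:T/A (Tv).
Of the 4 differences, 2 transitions and 2 transversions over 34 sites: P = 2/34 = 0.058824, Q = 2/34 = 0.058824.
d = −0.5·ln(0.823528) − 0.25·ln(0.882352) = −0.5·(-0.194158) − 0.25·(-0.125164) = 0.1284.

0.1284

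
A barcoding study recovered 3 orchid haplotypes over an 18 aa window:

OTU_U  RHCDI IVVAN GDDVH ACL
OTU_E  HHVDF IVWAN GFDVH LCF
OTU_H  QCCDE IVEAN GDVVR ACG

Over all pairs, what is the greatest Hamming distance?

10

Pairwise Hamming distances:
  OTU_U vs OTU_E: 7
  OTU_U vs OTU_H: 7
  OTU_E vs OTU_H: 10
The largest is 10, between OTU_E and OTU_H.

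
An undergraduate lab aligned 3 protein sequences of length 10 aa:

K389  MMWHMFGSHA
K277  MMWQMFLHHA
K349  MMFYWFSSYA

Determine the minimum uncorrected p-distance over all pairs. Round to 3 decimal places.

Pairwise Hamming distances:
  K389 vs K277: 3
  K389 vs K349: 5
  K277 vs K349: 6
The smallest is 3 mismatches, between K389 and K277; p = 3/10 = 0.300.

0.300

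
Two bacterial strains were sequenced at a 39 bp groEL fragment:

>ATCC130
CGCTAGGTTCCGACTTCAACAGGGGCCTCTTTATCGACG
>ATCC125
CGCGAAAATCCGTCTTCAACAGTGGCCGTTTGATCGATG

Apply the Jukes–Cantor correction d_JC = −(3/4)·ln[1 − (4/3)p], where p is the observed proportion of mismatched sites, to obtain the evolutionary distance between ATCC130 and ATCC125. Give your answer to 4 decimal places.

0.3138

Differing sites — 4:T/G; 6:G/A; 7:G/A; 8:T/A; 13:A/T; 23:G/T; 28:T/G; 29:C/T; 32:T/G; 38:C/T.
p = 10/39 = 0.256410.
d = −0.75 · ln(1 − (4/3)·0.256410) = −0.75 · ln(0.658120) = −0.75 · (-0.418368) = 0.3138.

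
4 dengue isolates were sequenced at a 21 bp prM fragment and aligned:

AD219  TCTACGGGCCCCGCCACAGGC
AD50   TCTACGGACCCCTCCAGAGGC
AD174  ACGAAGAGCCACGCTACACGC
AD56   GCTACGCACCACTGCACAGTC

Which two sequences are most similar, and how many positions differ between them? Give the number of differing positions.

Pairwise Hamming distances:
  AD219 vs AD50: 3
  AD219 vs AD174: 7
  AD219 vs AD56: 7
  AD50 vs AD174: 10
  AD50 vs AD56: 6
  AD174 vs AD56: 10
The smallest is 3, between AD219 and AD50.

3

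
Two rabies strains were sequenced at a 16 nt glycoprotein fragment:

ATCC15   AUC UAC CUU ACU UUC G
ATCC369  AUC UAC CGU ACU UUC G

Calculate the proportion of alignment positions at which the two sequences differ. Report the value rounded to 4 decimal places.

A single mismatch occurs at site 8 (U→G).
There are 1 differences over 16 sites, so p = 1/16 = 0.0625.

0.0625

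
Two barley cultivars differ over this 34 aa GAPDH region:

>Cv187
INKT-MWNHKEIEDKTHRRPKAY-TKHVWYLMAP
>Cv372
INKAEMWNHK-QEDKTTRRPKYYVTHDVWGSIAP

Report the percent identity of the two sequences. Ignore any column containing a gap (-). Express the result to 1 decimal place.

71.0%

Excluding the 3 gap columns leaves 31 comparable sites.
The sequences differ at positions 4 (T/A), 12 (I/Q), 17 (H/T), 22 (A/Y), 26 (K/H), 27 (H/D), 30 (Y/G), 31 (L/S), 32 (M/I).
22 of the 31 comparable sites match, so the percent identity is 22/31 × 100 = 71.0%.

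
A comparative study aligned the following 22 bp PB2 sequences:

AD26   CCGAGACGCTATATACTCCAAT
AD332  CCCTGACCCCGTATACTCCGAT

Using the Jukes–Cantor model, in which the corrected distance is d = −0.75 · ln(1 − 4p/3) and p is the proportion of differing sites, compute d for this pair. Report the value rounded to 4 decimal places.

0.3390

Differing sites — 3:G/C; 4:A/T; 8:G/C; 10:T/C; 11:A/G; 20:A/G.
p = 6/22 = 0.272727.
d = −0.75 · ln(1 − (4/3)·0.272727) = −0.75 · ln(0.636364) = −0.75 · (-0.451985) = 0.3390.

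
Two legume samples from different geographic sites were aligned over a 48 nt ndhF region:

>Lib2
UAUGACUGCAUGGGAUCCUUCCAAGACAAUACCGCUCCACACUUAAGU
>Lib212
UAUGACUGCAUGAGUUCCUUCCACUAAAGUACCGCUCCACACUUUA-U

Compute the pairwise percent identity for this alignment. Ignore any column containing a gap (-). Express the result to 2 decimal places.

Excluding the 1 gap column leaves 47 comparable sites.
Mismatches occur at site 13 (G→A), site 15 (A→U), site 24 (A→C), site 25 (G→U), site 27 (C→A), site 29 (A→G), site 45 (A→U).
40 of the 47 comparable sites match, so the percent identity is 40/47 × 100 = 85.11%.

85.11%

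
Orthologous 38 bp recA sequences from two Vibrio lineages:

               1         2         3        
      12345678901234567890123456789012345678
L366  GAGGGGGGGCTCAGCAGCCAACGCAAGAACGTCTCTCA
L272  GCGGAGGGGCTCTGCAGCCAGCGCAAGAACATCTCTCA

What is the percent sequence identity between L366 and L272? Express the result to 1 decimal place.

86.8%

Mismatches occur at site 2 (A/C), site 5 (G/A), site 13 (A/T), site 21 (A/G), site 31 (G/A).
33 of the 38 sites match, so the percent identity is 33/38 × 100 = 86.8%.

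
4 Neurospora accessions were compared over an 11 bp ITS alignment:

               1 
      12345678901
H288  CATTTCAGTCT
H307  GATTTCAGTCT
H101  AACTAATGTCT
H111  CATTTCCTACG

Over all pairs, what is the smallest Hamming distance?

1

Pairwise Hamming distances:
  H288 vs H307: 1
  H288 vs H101: 5
  H288 vs H111: 4
  H307 vs H101: 5
  H307 vs H111: 5
  H101 vs H111: 8
The smallest is 1, between H288 and H307.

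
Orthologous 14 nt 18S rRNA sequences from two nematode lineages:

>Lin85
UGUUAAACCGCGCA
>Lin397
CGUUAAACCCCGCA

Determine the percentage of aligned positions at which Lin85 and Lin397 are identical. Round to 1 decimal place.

Mismatches occur at site 1 (U→C), site 10 (G→C).
12 of the 14 sites match, so the percent identity is 12/14 × 100 = 85.7%.

85.7%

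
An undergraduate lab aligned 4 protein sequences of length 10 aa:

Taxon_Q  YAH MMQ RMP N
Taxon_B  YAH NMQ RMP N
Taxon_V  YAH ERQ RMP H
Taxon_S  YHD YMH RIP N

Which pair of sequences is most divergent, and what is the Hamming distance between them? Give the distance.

7

Pairwise Hamming distances:
  Taxon_Q vs Taxon_B: 1
  Taxon_Q vs Taxon_V: 3
  Taxon_Q vs Taxon_S: 5
  Taxon_B vs Taxon_V: 3
  Taxon_B vs Taxon_S: 5
  Taxon_V vs Taxon_S: 7
The largest is 7, between Taxon_V and Taxon_S.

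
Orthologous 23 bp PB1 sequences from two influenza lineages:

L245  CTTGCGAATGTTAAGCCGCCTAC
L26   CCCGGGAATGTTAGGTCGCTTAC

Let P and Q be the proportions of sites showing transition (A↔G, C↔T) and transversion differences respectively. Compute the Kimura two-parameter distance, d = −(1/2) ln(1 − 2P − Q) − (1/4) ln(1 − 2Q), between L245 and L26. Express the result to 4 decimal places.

0.3480

Differing sites — 2:T/C (Ti); 3:T/C (Ti); 5:C/G (Tv); 14:A/G (Ti); 16:C/T (Ti); 20:C/T (Ti).
Of the 6 differences, 5 transitions and 1 transversion over 23 sites: P = 5/23 = 0.217391, Q = 1/23 = 0.043478.
d = −0.5·ln(0.521740) − 0.25·ln(0.913044) = −0.5·(-0.650586) − 0.25·(-0.090971) = 0.3480.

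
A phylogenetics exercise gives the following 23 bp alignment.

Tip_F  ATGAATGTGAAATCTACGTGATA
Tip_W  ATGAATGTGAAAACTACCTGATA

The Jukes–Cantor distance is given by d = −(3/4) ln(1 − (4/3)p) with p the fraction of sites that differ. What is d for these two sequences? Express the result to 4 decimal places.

0.0924

Differing sites — 13:T/A; 18:G/C.
p = 2/23 = 0.086957.
d = −0.75 · ln(1 − (4/3)·0.086957) = −0.75 · ln(0.884057) = −0.75 · (-0.123234) = 0.0924.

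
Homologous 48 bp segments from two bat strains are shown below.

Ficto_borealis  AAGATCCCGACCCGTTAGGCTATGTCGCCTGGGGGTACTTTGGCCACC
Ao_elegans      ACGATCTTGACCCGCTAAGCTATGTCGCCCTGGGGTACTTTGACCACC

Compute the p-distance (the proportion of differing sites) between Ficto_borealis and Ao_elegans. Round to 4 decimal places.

0.1667

Mismatches occur at site 2 (A→C), site 7 (C→T), site 8 (C→T), site 15 (T→C), site 18 (G→A), site 30 (T→C), site 31 (G→T), site 43 (G→A).
There are 8 differences over 48 sites, so p = 8/48 = 0.1667.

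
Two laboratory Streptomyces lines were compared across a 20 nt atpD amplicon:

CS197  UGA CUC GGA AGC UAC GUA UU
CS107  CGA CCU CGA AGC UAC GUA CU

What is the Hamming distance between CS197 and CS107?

Differing sites — 1:U/C; 5:U/C; 6:C/U; 7:G/C; 19:U/C.
That gives 5 mismatches out of 20 aligned sites, so the Hamming distance is 5.

5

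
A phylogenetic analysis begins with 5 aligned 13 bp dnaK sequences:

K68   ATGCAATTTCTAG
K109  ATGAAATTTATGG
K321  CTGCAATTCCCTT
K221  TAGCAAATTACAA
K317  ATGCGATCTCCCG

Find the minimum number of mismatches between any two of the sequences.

3

Pairwise Hamming distances:
  K68 vs K109: 3
  K68 vs K321: 5
  K68 vs K221: 6
  K68 vs K317: 4
  K109 vs K321: 7
  K109 vs K221: 7
  K109 vs K317: 6
  K321 vs K221: 7
  K321 vs K317: 6
  K221 vs K317: 8
The smallest is 3, between K68 and K109.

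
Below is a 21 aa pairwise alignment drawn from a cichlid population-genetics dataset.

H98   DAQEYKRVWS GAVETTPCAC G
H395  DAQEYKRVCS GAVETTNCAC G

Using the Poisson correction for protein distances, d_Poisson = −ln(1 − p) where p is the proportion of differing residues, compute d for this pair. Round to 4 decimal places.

0.1001

Differing sites — 9:W/C; 17:P/N.
p = 2/21 = 0.095238.
d = −ln(1 − 0.095238) = −ln(0.904762) = 0.1001.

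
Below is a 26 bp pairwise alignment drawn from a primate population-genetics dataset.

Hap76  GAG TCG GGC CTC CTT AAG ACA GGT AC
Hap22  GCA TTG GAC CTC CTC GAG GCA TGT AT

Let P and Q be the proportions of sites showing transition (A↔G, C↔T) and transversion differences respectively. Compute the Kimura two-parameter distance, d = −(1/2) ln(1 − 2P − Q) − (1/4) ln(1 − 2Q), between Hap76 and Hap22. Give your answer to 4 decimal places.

0.5195

The sequences differ at positions 2 (A/C, transversion), 3 (G/A, transition), 5 (C/T, transition), 8 (G/A, transition), 15 (T/C, transition), 16 (A/G, transition), 19 (A/G, transition), 22 (G/T, transversion), 26 (C/T, transition).
Of the 9 differences, 7 transitions and 2 transversions over 26 sites: P = 7/26 = 0.269231, Q = 2/26 = 0.076923.
d = −0.5·ln(0.384615) − 0.25·ln(0.846154) = −0.5·(-0.955512) − 0.25·(-0.167054) = 0.5195.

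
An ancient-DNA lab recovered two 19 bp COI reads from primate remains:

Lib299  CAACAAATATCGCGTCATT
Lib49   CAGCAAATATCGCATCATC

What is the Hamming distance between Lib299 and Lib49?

3

The sequences differ at positions 3 (A/G), 14 (G/A), 19 (T/C).
That gives 3 mismatches out of 19 aligned sites, so the Hamming distance is 3.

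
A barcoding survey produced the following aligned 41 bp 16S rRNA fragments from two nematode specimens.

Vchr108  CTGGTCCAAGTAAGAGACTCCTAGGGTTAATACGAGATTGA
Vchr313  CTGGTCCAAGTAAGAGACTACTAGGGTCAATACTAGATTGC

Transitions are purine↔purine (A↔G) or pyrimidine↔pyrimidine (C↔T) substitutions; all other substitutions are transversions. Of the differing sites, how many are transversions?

The sequences differ at positions 20 (C/A, transversion), 28 (T/C, transition), 34 (G/T, transversion), 41 (A/C, transversion).
Of the 4 differences, 1 transition and 3 transversions, so the answer is 3.

3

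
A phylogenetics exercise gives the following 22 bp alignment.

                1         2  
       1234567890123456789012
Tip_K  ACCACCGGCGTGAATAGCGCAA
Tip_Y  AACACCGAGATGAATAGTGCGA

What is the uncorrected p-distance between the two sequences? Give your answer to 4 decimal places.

The sequences differ at positions 2 (C/A), 8 (G/A), 9 (C/G), 10 (G/A), 18 (C/T), 21 (A/G).
There are 6 differences over 22 sites, so p = 6/22 = 0.2727.

0.2727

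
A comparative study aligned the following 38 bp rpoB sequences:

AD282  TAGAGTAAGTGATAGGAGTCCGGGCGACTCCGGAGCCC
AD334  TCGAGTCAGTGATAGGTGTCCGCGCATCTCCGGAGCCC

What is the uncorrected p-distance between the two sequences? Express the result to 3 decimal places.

Mismatches occur at site 2 (A→C), site 7 (A→C), site 17 (A→T), site 23 (G→C), site 26 (G→A), site 27 (A→T).
There are 6 differences over 38 sites, so p = 6/38 = 0.158.

0.158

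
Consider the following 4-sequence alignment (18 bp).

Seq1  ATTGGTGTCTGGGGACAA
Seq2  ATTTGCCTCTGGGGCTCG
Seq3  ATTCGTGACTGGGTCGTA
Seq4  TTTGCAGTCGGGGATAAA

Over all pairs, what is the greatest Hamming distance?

Pairwise Hamming distances:
  Seq1 vs Seq2: 7
  Seq1 vs Seq3: 6
  Seq1 vs Seq4: 7
  Seq2 vs Seq3: 8
  Seq2 vs Seq4: 11
  Seq3 vs Seq4: 10
The largest is 11, between Seq2 and Seq4.

11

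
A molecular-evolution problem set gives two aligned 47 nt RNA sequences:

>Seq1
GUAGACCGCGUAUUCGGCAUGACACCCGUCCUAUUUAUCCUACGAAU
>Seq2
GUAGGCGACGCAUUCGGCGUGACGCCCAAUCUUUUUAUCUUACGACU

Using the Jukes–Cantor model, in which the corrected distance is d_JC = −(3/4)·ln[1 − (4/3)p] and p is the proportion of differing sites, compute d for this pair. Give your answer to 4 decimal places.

0.3121

Differing sites — 5:A/G; 7:C/G; 8:G/A; 11:U/C; 19:A/G; 24:A/G; 28:G/A; 29:U/A; 30:C/U; 33:A/U; 40:C/U; 46:A/C.
p = 12/47 = 0.255319.
d = −0.75 · ln(1 − (4/3)·0.255319) = −0.75 · ln(0.659575) = −0.75 · (-0.416160) = 0.3121.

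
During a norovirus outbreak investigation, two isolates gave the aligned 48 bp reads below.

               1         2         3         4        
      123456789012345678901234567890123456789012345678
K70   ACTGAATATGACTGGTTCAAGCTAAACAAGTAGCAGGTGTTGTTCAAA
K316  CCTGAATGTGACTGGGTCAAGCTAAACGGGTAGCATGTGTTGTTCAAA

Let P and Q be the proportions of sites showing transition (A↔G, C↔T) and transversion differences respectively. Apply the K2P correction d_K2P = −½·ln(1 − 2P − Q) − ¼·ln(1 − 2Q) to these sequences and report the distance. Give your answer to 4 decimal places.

0.1372

Differing sites — 1:A/C (Tv); 8:A/G (Ti); 16:T/G (Tv); 28:A/G (Ti); 29:A/G (Ti); 36:G/T (Tv).
Of the 6 differences, 3 transitions and 3 transversions over 48 sites: P = 3/48 = 0.062500, Q = 3/48 = 0.062500.
d = −0.5·ln(0.812500) − 0.25·ln(0.875000) = −0.5·(-0.207639) − 0.25·(-0.133531) = 0.1372.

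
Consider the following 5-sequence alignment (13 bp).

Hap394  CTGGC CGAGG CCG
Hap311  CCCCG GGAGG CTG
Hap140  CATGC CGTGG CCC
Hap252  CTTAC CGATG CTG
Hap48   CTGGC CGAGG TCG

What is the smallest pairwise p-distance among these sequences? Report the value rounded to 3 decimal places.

0.077

Pairwise Hamming distances:
  Hap394 vs Hap311: 6
  Hap394 vs Hap140: 4
  Hap394 vs Hap252: 4
  Hap394 vs Hap48: 1
  Hap311 vs Hap140: 8
  Hap311 vs Hap252: 6
  Hap311 vs Hap48: 7
  Hap140 vs Hap252: 6
  Hap140 vs Hap48: 5
  Hap252 vs Hap48: 5
The smallest is 1 mismatch, between Hap394 and Hap48; p = 1/13 = 0.077.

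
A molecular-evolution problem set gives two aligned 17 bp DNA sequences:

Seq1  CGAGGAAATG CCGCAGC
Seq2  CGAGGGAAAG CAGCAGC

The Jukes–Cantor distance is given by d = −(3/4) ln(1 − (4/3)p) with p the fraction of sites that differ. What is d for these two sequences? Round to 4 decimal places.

0.2012

Differing sites — 6:A/G; 9:T/A; 12:C/A.
p = 3/17 = 0.176471.
d = −0.75 · ln(1 − (4/3)·0.176471) = −0.75 · ln(0.764705) = −0.75 · (-0.268265) = 0.2012.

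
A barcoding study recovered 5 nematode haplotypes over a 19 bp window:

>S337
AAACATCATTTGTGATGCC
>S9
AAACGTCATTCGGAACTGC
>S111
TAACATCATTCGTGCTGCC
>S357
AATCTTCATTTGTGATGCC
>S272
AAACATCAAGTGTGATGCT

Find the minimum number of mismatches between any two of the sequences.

2

Pairwise Hamming distances:
  S337 vs S9: 7
  S337 vs S111: 3
  S337 vs S357: 2
  S337 vs S272: 3
  S9 vs S111: 8
  S9 vs S357: 8
  S9 vs S272: 10
  S111 vs S357: 5
  S111 vs S272: 6
  S357 vs S272: 5
The smallest is 2, between S337 and S357.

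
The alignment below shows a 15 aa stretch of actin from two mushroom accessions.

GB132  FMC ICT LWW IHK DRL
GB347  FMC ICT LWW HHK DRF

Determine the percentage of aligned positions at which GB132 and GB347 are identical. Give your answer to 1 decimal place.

The sequences differ at positions 10 (I/H), 15 (L/F).
13 of the 15 sites match, so the percent identity is 13/15 × 100 = 86.7%.

86.7%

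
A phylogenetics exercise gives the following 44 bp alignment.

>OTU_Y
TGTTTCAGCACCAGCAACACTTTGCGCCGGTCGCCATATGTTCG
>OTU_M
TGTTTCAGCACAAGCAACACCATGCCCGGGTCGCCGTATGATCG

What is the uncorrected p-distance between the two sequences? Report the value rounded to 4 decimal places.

0.1591

Mismatches occur at site 12 (C/A), site 21 (T/C), site 22 (T/A), site 26 (G/C), site 28 (C/G), site 36 (A/G), site 41 (T/A).
There are 7 differences over 44 sites, so p = 7/44 = 0.1591.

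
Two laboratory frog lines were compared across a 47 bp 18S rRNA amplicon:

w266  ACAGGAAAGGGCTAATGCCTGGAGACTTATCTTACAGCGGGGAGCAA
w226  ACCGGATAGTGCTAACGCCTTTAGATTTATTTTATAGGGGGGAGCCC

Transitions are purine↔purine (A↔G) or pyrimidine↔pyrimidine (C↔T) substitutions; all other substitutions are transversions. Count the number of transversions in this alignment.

Mismatches occur at site 3 (A→C, transversion), site 7 (A→T, transversion), site 10 (G→T, transversion), site 16 (T→C, transition), site 21 (G→T, transversion), site 22 (G→T, transversion), site 26 (C→T, transition), site 31 (C→T, transition), site 35 (C→T, transition), site 38 (C→G, transversion), site 46 (A→C, transversion), site 47 (A→C, transversion).
Of the 12 differences, 4 transitions and 8 transversions, so the answer is 8.

8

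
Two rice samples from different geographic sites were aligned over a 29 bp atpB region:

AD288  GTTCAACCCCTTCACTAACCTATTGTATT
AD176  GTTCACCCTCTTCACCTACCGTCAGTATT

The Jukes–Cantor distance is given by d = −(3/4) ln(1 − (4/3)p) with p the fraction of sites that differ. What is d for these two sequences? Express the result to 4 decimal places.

0.3439

Mismatches occur at site 6 (A/C), site 9 (C/T), site 16 (T/C), site 17 (A/T), site 21 (T/G), site 22 (A/T), site 23 (T/C), site 24 (T/A).
p = 8/29 = 0.275862.
d = −0.75 · ln(1 − (4/3)·0.275862) = −0.75 · ln(0.632184) = −0.75 · (-0.458575) = 0.3439.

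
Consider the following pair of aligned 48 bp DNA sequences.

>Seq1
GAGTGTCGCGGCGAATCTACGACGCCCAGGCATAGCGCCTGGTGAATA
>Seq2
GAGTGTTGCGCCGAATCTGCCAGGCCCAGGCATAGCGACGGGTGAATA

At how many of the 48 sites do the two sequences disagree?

The sequences differ at positions 7 (C/T), 11 (G/C), 19 (A/G), 21 (G/C), 23 (C/G), 38 (C/A), 40 (T/G).
That gives 7 mismatches out of 48 aligned sites, so the Hamming distance is 7.

7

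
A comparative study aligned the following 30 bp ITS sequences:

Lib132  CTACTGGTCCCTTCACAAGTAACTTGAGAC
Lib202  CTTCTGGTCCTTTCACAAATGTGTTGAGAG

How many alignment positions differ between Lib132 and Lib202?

7

Mismatches occur at site 3 (A/T), site 11 (C/T), site 19 (G/A), site 21 (A/G), site 22 (A/T), site 23 (C/G), site 30 (C/G).
That gives 7 mismatches out of 30 aligned sites, so the Hamming distance is 7.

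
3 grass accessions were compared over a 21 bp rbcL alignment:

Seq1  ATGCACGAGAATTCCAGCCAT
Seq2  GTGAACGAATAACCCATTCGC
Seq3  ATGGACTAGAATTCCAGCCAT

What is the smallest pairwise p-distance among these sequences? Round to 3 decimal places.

0.095

Pairwise Hamming distances:
  Seq1 vs Seq2: 10
  Seq1 vs Seq3: 2
  Seq2 vs Seq3: 11
The smallest is 2 mismatches, between Seq1 and Seq3; p = 2/21 = 0.095.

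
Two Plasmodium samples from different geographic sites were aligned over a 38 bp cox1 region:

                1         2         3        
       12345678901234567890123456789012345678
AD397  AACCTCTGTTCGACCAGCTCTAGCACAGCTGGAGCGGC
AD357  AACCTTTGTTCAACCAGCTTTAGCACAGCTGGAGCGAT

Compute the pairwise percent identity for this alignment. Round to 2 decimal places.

The sequences differ at positions 6 (C/T), 12 (G/A), 20 (C/T), 37 (G/A), 38 (C/T).
33 of the 38 sites match, so the percent identity is 33/38 × 100 = 86.84%.

86.84%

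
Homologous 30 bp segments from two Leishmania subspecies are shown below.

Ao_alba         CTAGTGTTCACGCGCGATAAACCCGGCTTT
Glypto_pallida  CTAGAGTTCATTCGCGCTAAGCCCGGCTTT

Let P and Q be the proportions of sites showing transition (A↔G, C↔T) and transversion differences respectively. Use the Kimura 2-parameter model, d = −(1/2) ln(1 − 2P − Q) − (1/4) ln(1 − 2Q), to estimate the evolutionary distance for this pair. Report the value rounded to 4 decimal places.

0.1886

Mismatches occur at site 5 (T↔A, transversion), site 11 (C↔T, transition), site 12 (G↔T, transversion), site 17 (A↔C, transversion), site 21 (A↔G, transition).
Of the 5 differences, 2 transitions and 3 transversions over 30 sites: P = 2/30 = 0.066667, Q = 3/30 = 0.100000.
d = −0.5·ln(0.766666) − 0.25·ln(0.800000) = −0.5·(-0.265704) − 0.25·(-0.223144) = 0.1886.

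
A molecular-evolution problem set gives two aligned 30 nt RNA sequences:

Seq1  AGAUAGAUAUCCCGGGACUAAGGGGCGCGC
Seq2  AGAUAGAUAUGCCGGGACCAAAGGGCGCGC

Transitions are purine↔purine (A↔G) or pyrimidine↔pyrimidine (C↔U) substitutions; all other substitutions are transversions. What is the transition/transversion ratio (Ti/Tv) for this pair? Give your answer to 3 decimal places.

2.000

The sequences differ at positions 11 (C/G, transversion), 19 (U/C, transition), 22 (G/A, transition).
Of the 3 differences, 2 transitions and 1 transversion, so Ti/Tv = 2/1 = 2.000.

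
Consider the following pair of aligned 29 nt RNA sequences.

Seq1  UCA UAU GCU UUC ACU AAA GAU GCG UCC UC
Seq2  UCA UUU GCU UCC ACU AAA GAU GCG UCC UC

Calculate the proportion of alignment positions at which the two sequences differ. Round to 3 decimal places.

Mismatches occur at site 5 (A/U), site 11 (U/C).
There are 2 differences over 29 sites, so p = 2/29 = 0.069.

0.069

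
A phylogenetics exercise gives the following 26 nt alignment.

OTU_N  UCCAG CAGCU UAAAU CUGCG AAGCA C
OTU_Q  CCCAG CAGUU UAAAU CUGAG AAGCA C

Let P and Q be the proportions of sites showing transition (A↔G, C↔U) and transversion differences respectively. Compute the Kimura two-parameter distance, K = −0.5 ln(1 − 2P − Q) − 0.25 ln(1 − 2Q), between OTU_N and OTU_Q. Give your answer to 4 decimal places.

0.1268

The sequences differ at positions 1 (U/C, transition), 9 (C/U, transition), 19 (C/A, transversion).
Of the 3 differences, 2 transitions and 1 transversion over 26 sites: P = 2/26 = 0.076923, Q = 1/26 = 0.038462.
d = −0.5·ln(0.807692) − 0.25·ln(0.923076) = −0.5·(-0.213574) − 0.25·(-0.080044) = 0.1268.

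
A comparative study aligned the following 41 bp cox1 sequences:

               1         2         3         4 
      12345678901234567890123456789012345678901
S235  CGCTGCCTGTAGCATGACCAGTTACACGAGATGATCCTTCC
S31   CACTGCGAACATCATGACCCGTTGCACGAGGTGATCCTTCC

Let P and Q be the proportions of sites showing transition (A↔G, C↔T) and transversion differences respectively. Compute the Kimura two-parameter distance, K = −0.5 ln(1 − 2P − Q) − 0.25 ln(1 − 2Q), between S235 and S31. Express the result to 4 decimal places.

Mismatches occur at site 2 (G/A, transition), site 7 (C/G, transversion), site 8 (T/A, transversion), site 9 (G/A, transition), site 10 (T/C, transition), site 12 (G/T, transversion), site 20 (A/C, transversion), site 24 (A/G, transition), site 31 (A/G, transition).
Of the 9 differences, 5 transitions and 4 transversions over 41 sites: P = 5/41 = 0.121951, Q = 4/41 = 0.097561.
d = −0.5·ln(0.658537) − 0.25·ln(0.804878) = −0.5·(-0.417735) − 0.25·(-0.217065) = 0.2631.

0.2631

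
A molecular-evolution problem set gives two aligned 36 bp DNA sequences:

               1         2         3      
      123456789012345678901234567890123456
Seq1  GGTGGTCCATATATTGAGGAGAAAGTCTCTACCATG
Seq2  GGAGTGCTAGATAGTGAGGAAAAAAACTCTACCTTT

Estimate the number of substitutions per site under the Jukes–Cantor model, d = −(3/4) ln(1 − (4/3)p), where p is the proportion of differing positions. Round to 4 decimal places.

Mismatches occur at site 3 (T↔A), site 5 (G↔T), site 6 (T↔G), site 8 (C↔T), site 10 (T↔G), site 14 (T↔G), site 21 (G↔A), site 25 (G↔A), site 26 (T↔A), site 34 (A↔T), site 36 (G↔T).
p = 11/36 = 0.305556.
d = −0.75 · ln(1 − (4/3)·0.305556) = −0.75 · ln(0.592592) = −0.75 · (-0.523249) = 0.3924.

0.3924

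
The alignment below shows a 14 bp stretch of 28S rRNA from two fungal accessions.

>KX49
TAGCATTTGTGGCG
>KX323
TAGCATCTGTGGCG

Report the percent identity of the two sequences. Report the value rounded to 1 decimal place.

A single mismatch occurs at site 7 (T/C).
13 of the 14 sites match, so the percent identity is 13/14 × 100 = 92.9%.

92.9%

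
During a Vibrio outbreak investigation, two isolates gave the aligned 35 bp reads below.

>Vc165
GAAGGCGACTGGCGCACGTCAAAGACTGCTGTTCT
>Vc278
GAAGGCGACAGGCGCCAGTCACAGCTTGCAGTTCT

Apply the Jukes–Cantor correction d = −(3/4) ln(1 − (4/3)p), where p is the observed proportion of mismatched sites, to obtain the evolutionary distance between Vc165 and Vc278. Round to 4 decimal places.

The sequences differ at positions 10 (T/A), 16 (A/C), 17 (C/A), 22 (A/C), 25 (A/C), 26 (C/T), 30 (T/A).
p = 7/35 = 0.200000.
d = −0.75 · ln(1 − (4/3)·0.200000) = −0.75 · ln(0.733333) = −0.75 · (-0.310155) = 0.2326.

0.2326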